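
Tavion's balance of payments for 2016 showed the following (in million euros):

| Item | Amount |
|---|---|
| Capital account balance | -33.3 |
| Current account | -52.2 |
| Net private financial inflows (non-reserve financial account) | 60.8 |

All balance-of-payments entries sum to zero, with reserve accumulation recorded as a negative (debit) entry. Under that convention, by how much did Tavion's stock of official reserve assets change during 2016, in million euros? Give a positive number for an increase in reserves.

Official reserve transactions balance = -((-52.2) + (-33.3) + 60.8) = 24.7
An accumulation of reserves is recorded as a debit (negative entry), so the change in the stock of reserves is the negative of that balance.
Change in official reserves = -(24.7) = -24.7

-24.7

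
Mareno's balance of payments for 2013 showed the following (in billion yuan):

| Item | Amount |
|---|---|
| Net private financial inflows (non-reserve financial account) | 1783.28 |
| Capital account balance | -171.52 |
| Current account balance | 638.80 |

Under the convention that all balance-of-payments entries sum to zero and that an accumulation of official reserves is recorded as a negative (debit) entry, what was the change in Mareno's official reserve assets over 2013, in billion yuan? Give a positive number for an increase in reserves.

Official reserve transactions balance = -(638.80 + (-171.52) + 1783.28) = -2250.56
An accumulation of reserves is recorded as a debit (negative entry), so the change in the stock of reserves is the negative of that balance.
Change in official reserves = -(-2250.56) = 2250.56

2250.56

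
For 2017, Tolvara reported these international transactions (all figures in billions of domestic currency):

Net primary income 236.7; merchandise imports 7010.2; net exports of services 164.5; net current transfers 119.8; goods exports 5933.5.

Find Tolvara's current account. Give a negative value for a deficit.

-555.7

Goods balance = 5933.5 - 7010.2 = -1076.7
Services balance = 164.5
Trade balance (goods + services) = -1076.7 + 164.5 = -912.2
Net primary income = 236.7
Net secondary income = 119.8
Current account = -912.2 + 236.7 + 119.8 = -555.7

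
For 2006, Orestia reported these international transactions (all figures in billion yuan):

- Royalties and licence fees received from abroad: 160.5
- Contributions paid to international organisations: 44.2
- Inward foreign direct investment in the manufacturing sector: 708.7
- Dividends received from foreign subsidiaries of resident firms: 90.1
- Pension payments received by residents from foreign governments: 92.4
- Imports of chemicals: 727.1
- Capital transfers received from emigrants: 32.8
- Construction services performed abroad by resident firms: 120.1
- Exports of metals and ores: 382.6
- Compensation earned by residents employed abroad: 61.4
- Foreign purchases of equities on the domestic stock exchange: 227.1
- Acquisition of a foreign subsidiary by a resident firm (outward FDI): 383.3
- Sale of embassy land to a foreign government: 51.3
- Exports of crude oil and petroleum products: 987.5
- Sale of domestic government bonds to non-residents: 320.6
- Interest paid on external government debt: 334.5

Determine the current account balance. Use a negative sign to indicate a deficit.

Goods: 987.5 + 382.6 - 727.1 = 643.0
Services: 120.1 + 160.5 = 280.6
Primary income: -334.5 + 61.4 + 90.1 = -183.0
Secondary income: -44.2 + 92.4 = 48.2
Current account = 643.0 + 280.6 + (-183.0) + 48.2 = 788.8
(Excluded from the current account — financial account: inward foreign direct investment in the manufacturing sector 708.7, foreign purchases of equities on the domestic stock exchange 227.1, acquisition of a foreign subsidiary by a resident firm (outward FDI) 383.3, sale of domestic government bonds to non-residents 320.6; capital account: capital transfers received from emigrants 32.8, sale of embassy land to a foreign government 51.3.)

788.8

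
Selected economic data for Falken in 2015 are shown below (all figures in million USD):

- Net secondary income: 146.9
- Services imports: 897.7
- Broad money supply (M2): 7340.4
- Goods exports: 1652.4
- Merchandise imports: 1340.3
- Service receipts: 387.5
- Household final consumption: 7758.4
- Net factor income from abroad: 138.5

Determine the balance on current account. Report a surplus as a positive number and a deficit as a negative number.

Goods balance = 1652.4 - 1340.3 = 312.1
Services balance = 387.5 - 897.7 = -510.2
Trade balance (goods + services) = 312.1 + (-510.2) = -198.1
Net primary income = 138.5
Net secondary income = 146.9
Current account = -198.1 + 138.5 + 146.9 = 87.3

87.3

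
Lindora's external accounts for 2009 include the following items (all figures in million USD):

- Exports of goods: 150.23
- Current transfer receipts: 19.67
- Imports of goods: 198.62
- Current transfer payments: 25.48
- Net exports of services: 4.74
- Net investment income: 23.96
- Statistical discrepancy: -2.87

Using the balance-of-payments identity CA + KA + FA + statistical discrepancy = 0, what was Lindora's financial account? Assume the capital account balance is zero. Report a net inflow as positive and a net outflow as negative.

Goods balance = 150.23 - 198.62 = -48.39
Services balance = 4.74
Trade balance (goods + services) = -48.39 + 4.74 = -43.65
Net primary income = 23.96
Net secondary income = 19.67 - 25.48 = -5.81
Current account = -43.65 + 23.96 + (-5.81) = -25.50
Financial account = -(-25.50 + (-2.87)) = 28.37

28.37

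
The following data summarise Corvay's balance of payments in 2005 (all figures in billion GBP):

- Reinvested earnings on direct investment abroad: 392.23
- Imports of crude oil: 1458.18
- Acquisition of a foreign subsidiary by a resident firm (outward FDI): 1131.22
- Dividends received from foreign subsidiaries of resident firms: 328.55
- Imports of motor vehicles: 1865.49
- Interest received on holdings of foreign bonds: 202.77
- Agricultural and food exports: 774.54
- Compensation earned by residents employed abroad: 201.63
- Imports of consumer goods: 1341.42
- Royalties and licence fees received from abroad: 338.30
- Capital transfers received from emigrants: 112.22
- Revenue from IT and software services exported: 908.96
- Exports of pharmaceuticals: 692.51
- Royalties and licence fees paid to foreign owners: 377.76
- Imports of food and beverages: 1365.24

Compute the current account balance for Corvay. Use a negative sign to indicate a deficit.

-2568.60

Goods: 692.51 - 1458.18 - 1365.24 - 1865.49 + 774.54 - 1341.42 = -4563.28
Services: 338.30 + 908.96 - 377.76 = 869.50
Primary income: 328.55 + 392.23 + 201.63 + 202.77 = 1125.18
Current account = (-4563.28) + 869.50 + 1125.18 = -2568.60
(Excluded from the current account — financial account: acquisition of a foreign subsidiary by a resident firm (outward FDI) 1131.22; capital account: capital transfers received from emigrants 112.22.)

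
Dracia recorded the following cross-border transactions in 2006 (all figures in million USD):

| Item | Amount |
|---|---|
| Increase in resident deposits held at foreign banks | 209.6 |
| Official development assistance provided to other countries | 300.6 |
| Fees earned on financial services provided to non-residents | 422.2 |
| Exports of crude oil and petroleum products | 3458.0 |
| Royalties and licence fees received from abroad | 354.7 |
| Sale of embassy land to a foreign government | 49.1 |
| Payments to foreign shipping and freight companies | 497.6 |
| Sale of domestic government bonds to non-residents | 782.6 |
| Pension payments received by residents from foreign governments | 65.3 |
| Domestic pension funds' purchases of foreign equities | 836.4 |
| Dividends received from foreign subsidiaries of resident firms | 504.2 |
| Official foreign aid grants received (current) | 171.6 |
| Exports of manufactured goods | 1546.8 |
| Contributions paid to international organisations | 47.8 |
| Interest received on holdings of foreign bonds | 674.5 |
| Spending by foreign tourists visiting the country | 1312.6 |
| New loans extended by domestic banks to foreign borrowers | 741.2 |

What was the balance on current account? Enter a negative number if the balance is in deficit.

Goods: 3458.0 + 1546.8 = 5004.8
Services: 1312.6 + 354.7 - 497.6 + 422.2 = 1591.9
Primary income: 674.5 + 504.2 = 1178.7
Secondary income: 65.3 + 171.6 - 47.8 - 300.6 = -111.5
Current account = 5004.8 + 1591.9 + 1178.7 + (-111.5) = 7663.9
(Excluded from the current account — financial account: increase in resident deposits held at foreign banks 209.6, sale of domestic government bonds to non-residents 782.6, domestic pension funds' purchases of foreign equities 836.4, new loans extended by domestic banks to foreign borrowers 741.2; capital account: sale of embassy land to a foreign government 49.1.)

7663.9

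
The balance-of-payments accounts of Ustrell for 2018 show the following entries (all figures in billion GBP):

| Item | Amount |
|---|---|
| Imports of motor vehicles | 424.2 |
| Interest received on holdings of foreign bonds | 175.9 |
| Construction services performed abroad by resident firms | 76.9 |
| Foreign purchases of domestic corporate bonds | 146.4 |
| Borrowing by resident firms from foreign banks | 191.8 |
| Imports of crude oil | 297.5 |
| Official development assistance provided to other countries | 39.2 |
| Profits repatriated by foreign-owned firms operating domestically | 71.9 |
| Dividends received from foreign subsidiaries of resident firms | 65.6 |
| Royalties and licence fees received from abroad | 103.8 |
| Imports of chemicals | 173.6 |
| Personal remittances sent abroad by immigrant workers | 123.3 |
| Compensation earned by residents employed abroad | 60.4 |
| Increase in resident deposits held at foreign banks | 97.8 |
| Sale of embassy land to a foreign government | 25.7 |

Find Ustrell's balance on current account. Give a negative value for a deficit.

-647.1

Goods: -424.2 - 173.6 - 297.5 = -895.3
Services: 76.9 + 103.8 = 180.7
Primary income: 175.9 + 60.4 + 65.6 - 71.9 = 230.0
Secondary income: -123.3 - 39.2 = -162.5
Current account = (-895.3) + 180.7 + 230.0 + (-162.5) = -647.1
(Excluded from the current account — financial account: foreign purchases of domestic corporate bonds 146.4, borrowing by resident firms from foreign banks 191.8, increase in resident deposits held at foreign banks 97.8; capital account: sale of embassy land to a foreign government 25.7.)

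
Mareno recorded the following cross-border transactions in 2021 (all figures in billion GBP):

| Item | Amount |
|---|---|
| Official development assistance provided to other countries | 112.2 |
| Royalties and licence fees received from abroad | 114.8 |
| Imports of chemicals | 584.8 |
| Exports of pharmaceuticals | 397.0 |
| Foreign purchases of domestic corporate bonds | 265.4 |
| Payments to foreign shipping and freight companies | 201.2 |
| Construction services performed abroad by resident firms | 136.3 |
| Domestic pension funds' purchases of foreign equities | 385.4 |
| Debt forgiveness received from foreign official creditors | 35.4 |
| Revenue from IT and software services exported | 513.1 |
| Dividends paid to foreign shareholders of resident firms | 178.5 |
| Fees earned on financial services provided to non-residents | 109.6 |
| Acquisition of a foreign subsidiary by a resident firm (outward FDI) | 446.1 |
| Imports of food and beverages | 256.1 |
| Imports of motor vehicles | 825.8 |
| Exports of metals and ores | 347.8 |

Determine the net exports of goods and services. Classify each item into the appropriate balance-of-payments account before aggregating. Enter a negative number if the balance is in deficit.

-249.3

Goods: -825.8 + 397.0 - 584.8 + 347.8 - 256.1 = -921.9
Services: 513.1 + 136.3 - 201.2 + 109.6 + 114.8 = 672.6
Trade balance = -921.9 + 672.6 = -249.3
(Excluded from the trade balance — secondary income: official development assistance provided to other countries 112.2; financial account: foreign purchases of domestic corporate bonds 265.4, domestic pension funds' purchases of foreign equities 385.4, acquisition of a foreign subsidiary by a resident firm (outward FDI) 446.1; capital account: debt forgiveness received from foreign official creditors 35.4; primary income: dividends paid to foreign shareholders of resident firms 178.5.)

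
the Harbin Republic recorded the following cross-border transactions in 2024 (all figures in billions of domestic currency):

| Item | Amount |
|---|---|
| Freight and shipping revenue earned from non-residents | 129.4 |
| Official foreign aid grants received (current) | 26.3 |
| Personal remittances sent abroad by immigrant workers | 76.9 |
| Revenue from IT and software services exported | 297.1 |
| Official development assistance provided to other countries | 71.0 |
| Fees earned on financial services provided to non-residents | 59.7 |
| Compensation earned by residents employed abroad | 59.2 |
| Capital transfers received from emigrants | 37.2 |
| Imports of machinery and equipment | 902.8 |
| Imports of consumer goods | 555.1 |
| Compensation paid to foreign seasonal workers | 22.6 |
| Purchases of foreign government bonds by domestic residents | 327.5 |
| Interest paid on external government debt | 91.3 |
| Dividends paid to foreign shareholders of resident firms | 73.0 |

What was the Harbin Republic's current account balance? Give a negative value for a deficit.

-1221.0

Goods: -902.8 - 555.1 = -1457.9
Services: 297.1 + 59.7 + 129.4 = 486.2
Primary income: -91.3 - 22.6 - 73.0 + 59.2 = -127.7
Secondary income: -76.9 - 71.0 + 26.3 = -121.6
Current account = (-1457.9) + 486.2 + (-127.7) + (-121.6) = -1221.0
(Excluded from the current account — capital account: capital transfers received from emigrants 37.2; financial account: purchases of foreign government bonds by domestic residents 327.5.)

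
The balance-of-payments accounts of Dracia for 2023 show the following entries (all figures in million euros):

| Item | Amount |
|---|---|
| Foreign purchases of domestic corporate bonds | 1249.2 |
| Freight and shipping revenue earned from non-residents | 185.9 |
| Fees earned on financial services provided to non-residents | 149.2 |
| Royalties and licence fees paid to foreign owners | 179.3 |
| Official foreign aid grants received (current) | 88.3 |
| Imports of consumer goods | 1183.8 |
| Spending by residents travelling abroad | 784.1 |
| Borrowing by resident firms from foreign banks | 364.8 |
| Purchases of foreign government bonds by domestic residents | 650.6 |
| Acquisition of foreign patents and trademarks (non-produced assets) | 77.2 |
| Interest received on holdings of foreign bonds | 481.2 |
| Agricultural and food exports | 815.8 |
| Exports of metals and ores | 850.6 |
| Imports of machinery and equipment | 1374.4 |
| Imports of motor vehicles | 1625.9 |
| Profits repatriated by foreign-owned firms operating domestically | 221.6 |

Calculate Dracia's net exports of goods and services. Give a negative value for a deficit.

Goods: -1374.4 + 815.8 - 1183.8 - 1625.9 + 850.6 = -2517.7
Services: 185.9 - 784.1 + 149.2 - 179.3 = -628.3
Trade balance = -2517.7 + (-628.3) = -3146.0
(Excluded from the trade balance — financial account: foreign purchases of domestic corporate bonds 1249.2, borrowing by resident firms from foreign banks 364.8, purchases of foreign government bonds by domestic residents 650.6; secondary income: official foreign aid grants received (current) 88.3; capital account: acquisition of foreign patents and trademarks (non-produced assets) 77.2; primary income: interest received on holdings of foreign bonds 481.2, profits repatriated by foreign-owned firms operating domestically 221.6.)

-3146.0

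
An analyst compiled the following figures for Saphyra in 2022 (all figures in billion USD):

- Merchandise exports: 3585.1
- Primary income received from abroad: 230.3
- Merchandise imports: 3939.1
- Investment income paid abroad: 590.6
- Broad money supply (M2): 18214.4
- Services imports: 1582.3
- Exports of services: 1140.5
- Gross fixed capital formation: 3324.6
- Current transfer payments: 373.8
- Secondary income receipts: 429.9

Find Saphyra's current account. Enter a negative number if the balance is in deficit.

Goods balance = 3585.1 - 3939.1 = -354.0
Services balance = 1140.5 - 1582.3 = -441.8
Trade balance (goods + services) = -354.0 + (-441.8) = -795.8
Net primary income = 230.3 - 590.6 = -360.3
Net secondary income = 429.9 - 373.8 = 56.1
Current account = -795.8 + (-360.3) + 56.1 = -1100.0

-1100.0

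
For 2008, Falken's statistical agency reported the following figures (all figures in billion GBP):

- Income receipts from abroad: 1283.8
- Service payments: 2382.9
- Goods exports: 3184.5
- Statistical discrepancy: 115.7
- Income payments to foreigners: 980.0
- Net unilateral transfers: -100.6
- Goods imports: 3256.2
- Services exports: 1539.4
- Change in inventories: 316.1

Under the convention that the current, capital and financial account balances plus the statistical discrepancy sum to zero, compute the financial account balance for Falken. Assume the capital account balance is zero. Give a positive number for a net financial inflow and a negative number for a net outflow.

596.3

Goods balance = 3184.5 - 3256.2 = -71.7
Services balance = 1539.4 - 2382.9 = -843.5
Trade balance (goods + services) = -71.7 + (-843.5) = -915.2
Net primary income = 1283.8 - 980.0 = 303.8
Net secondary income = -100.6
Current account = -915.2 + 303.8 + (-100.6) = -712.0
Financial account = -(-712.0 + 115.7) = 596.3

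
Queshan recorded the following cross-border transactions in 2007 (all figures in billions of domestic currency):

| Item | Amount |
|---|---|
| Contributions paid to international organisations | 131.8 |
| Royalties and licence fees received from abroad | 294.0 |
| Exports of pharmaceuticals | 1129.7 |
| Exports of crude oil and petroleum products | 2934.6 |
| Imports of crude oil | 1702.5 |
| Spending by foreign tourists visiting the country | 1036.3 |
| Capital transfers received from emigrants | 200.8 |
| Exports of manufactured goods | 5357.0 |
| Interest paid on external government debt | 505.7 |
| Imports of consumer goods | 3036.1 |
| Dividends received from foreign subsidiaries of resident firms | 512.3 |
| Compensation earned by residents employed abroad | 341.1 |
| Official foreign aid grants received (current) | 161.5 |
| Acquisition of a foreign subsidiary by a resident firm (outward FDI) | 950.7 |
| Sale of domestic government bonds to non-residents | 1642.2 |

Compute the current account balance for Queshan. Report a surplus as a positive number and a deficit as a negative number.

Goods: 5357.0 + 2934.6 - 1702.5 + 1129.7 - 3036.1 = 4682.7
Services: 294.0 + 1036.3 = 1330.3
Primary income: 512.3 + 341.1 - 505.7 = 347.7
Secondary income: 161.5 - 131.8 = 29.7
Current account = 4682.7 + 1330.3 + 347.7 + 29.7 = 6390.4
(Excluded from the current account — capital account: capital transfers received from emigrants 200.8; financial account: acquisition of a foreign subsidiary by a resident firm (outward FDI) 950.7, sale of domestic government bonds to non-residents 1642.2.)

6390.4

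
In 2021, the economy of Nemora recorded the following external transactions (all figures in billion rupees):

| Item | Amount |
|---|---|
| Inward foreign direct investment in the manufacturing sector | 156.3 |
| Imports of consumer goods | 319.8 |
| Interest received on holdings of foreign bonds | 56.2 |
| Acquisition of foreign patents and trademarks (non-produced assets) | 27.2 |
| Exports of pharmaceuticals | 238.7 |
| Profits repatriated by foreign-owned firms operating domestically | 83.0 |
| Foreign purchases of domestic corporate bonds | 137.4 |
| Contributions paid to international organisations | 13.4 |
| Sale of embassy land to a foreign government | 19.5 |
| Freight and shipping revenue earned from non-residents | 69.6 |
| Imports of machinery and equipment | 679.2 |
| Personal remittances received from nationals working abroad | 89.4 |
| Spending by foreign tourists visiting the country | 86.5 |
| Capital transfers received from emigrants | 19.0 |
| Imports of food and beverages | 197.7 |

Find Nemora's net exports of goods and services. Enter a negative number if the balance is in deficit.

-801.9

Goods: 238.7 - 679.2 - 319.8 - 197.7 = -958.0
Services: 86.5 + 69.6 = 156.1
Trade balance = -958.0 + 156.1 = -801.9
(Excluded from the trade balance — financial account: inward foreign direct investment in the manufacturing sector 156.3, foreign purchases of domestic corporate bonds 137.4; primary income: interest received on holdings of foreign bonds 56.2, profits repatriated by foreign-owned firms operating domestically 83.0; capital account: acquisition of foreign patents and trademarks (non-produced assets) 27.2, sale of embassy land to a foreign government 19.5, capital transfers received from emigrants 19.0; secondary income: contributions paid to international organisations 13.4, personal remittances received from nationals working abroad 89.4.)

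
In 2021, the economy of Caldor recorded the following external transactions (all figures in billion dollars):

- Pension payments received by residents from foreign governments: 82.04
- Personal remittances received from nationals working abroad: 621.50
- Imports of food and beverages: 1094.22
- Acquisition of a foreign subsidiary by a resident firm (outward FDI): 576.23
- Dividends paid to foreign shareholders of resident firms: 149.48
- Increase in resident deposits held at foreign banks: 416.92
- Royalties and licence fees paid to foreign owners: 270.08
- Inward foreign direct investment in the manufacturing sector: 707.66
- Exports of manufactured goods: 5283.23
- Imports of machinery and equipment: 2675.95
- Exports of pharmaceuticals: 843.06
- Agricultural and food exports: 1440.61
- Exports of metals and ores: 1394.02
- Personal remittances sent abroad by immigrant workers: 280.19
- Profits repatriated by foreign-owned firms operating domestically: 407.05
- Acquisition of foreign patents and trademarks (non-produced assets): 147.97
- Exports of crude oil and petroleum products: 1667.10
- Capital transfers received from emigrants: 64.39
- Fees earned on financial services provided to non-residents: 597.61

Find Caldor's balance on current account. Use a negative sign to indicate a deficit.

Goods: 5283.23 - 2675.95 + 843.06 + 1667.10 + 1394.02 - 1094.22 + 1440.61 = 6857.85
Services: 597.61 - 270.08 = 327.53
Primary income: -407.05 - 149.48 = -556.53
Secondary income: 621.50 - 280.19 + 82.04 = 423.35
Current account = 6857.85 + 327.53 + (-556.53) + 423.35 = 7052.20
(Excluded from the current account — financial account: acquisition of a foreign subsidiary by a resident firm (outward FDI) 576.23, increase in resident deposits held at foreign banks 416.92, inward foreign direct investment in the manufacturing sector 707.66; capital account: acquisition of foreign patents and trademarks (non-produced assets) 147.97, capital transfers received from emigrants 64.39.)

7052.20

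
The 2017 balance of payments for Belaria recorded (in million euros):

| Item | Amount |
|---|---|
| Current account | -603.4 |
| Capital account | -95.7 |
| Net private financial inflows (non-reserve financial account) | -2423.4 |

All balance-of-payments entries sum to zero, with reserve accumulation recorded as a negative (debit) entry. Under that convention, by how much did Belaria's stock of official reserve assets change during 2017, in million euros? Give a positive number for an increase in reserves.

Official reserve transactions balance = -((-603.4) + (-95.7) + (-2423.4)) = 3122.5
An accumulation of reserves is recorded as a debit (negative entry), so the change in the stock of reserves is the negative of that balance.
Change in official reserves = -(3122.5) = -3122.5

-3122.5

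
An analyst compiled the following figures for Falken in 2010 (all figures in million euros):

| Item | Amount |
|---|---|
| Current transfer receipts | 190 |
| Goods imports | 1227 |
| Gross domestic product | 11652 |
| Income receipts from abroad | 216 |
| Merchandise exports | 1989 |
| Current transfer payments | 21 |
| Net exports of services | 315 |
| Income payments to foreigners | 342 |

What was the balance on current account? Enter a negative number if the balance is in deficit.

Goods balance = 1989 - 1227 = 762
Services balance = 315
Trade balance (goods + services) = 762 + 315 = 1077
Net primary income = 216 - 342 = -126
Net secondary income = 190 - 21 = 169
Current account = 1077 + (-126) + 169 = 1120

1120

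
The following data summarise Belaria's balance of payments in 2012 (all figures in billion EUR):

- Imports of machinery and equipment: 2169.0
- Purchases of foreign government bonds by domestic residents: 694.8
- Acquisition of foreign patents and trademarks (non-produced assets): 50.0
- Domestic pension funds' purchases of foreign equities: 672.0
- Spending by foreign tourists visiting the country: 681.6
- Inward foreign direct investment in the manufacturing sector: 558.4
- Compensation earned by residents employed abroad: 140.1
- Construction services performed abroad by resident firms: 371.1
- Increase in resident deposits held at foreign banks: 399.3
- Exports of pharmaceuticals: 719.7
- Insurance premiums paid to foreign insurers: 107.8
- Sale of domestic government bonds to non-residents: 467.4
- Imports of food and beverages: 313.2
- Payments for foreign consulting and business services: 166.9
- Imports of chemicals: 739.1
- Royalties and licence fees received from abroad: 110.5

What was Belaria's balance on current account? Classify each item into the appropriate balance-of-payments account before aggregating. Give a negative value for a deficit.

Goods: -2169.0 + 719.7 - 313.2 - 739.1 = -2501.6
Services: -107.8 + 681.6 + 371.1 - 166.9 + 110.5 = 888.5
Primary income: 140.1
Current account = (-2501.6) + 888.5 + 140.1 = -1473.0
(Excluded from the current account — financial account: purchases of foreign government bonds by domestic residents 694.8, domestic pension funds' purchases of foreign equities 672.0, inward foreign direct investment in the manufacturing sector 558.4, increase in resident deposits held at foreign banks 399.3, sale of domestic government bonds to non-residents 467.4; capital account: acquisition of foreign patents and trademarks (non-produced assets) 50.0.)

-1473.0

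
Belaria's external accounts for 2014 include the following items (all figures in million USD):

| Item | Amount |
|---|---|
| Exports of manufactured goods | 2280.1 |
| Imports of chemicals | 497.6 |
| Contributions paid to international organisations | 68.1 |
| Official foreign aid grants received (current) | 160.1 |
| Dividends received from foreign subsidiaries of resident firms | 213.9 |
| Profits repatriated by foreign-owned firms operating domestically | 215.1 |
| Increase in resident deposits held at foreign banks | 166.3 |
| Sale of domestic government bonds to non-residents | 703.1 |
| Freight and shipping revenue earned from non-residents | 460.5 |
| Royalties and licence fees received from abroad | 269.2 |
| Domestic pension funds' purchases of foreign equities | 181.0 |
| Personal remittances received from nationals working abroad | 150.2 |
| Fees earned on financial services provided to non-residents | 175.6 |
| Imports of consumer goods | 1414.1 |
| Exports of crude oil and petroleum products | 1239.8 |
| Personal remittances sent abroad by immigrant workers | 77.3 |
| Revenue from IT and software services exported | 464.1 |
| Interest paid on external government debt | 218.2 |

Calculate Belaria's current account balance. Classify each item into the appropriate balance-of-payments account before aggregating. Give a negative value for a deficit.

2923.1

Goods: -1414.1 + 2280.1 - 497.6 + 1239.8 = 1608.2
Services: 460.5 + 269.2 + 464.1 + 175.6 = 1369.4
Primary income: -218.2 - 215.1 + 213.9 = -219.4
Secondary income: -68.1 + 160.1 + 150.2 - 77.3 = 164.9
Current account = 1608.2 + 1369.4 + (-219.4) + 164.9 = 2923.1
(Excluded from the current account — financial account: increase in resident deposits held at foreign banks 166.3, sale of domestic government bonds to non-residents 703.1, domestic pension funds' purchases of foreign equities 181.0.)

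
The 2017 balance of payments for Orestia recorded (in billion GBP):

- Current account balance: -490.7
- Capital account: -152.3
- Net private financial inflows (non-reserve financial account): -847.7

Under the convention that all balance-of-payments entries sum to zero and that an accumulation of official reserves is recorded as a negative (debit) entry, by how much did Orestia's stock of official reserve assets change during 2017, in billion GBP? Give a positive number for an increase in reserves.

Official reserve transactions balance = -((-490.7) + (-152.3) + (-847.7)) = 1490.7
An accumulation of reserves is recorded as a debit (negative entry), so the change in the stock of reserves is the negative of that balance.
Change in official reserves = -(1490.7) = -1490.7

-1490.7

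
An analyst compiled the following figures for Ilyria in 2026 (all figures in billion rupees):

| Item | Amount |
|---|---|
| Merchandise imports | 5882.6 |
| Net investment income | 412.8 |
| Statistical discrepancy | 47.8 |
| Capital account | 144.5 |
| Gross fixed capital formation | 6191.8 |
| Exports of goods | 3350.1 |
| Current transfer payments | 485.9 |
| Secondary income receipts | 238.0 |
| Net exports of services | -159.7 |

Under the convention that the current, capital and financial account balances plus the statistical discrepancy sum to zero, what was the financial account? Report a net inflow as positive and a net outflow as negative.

Goods balance = 3350.1 - 5882.6 = -2532.5
Services balance = -159.7
Trade balance (goods + services) = -2532.5 + (-159.7) = -2692.2
Net primary income = 412.8
Net secondary income = 238.0 - 485.9 = -247.9
Current account = -2692.2 + 412.8 + (-247.9) = -2527.3
Financial account = -(-2527.3 + 144.5 + 47.8) = 2335.0

2335.0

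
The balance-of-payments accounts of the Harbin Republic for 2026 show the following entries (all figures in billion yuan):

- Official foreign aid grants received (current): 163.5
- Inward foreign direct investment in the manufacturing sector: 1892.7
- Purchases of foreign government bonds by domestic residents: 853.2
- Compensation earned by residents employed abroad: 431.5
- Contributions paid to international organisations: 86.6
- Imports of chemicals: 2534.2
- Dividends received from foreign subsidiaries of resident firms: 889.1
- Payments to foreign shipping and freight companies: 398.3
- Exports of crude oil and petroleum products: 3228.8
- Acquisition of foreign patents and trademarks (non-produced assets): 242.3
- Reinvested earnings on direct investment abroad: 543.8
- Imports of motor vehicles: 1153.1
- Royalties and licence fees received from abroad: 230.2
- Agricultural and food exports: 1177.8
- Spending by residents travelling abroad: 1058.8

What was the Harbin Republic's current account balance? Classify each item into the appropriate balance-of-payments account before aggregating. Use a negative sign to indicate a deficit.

1433.7

Goods: 3228.8 + 1177.8 - 2534.2 - 1153.1 = 719.3
Services: 230.2 - 1058.8 - 398.3 = -1226.9
Primary income: 889.1 + 543.8 + 431.5 = 1864.4
Secondary income: 163.5 - 86.6 = 76.9
Current account = 719.3 + (-1226.9) + 1864.4 + 76.9 = 1433.7
(Excluded from the current account — financial account: inward foreign direct investment in the manufacturing sector 1892.7, purchases of foreign government bonds by domestic residents 853.2; capital account: acquisition of foreign patents and trademarks (non-produced assets) 242.3.)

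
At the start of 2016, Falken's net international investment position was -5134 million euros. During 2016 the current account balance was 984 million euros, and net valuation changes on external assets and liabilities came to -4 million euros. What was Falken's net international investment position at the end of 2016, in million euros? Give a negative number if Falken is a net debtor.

-4154

Change in NIIP = current account + net valuation change = 984 + (-4) = 980
End-of-year NIIP = -5134 + 980 = -4154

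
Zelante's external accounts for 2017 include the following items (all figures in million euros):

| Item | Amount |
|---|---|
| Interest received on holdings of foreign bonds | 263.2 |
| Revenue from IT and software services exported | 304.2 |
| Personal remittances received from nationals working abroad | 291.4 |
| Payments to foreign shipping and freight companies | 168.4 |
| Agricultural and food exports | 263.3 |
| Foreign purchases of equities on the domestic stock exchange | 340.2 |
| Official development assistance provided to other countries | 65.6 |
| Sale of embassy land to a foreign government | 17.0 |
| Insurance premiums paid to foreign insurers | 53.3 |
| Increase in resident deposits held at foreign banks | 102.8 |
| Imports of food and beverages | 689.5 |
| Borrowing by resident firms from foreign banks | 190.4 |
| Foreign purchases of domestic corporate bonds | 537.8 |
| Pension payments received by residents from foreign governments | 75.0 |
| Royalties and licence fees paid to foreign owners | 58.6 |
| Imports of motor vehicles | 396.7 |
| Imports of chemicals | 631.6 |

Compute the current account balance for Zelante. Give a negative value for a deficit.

Goods: -689.5 - 396.7 + 263.3 - 631.6 = -1454.5
Services: -168.4 + 304.2 - 58.6 - 53.3 = 23.9
Primary income: 263.2
Secondary income: 75.0 - 65.6 + 291.4 = 300.8
Current account = (-1454.5) + 23.9 + 263.2 + 300.8 = -866.6
(Excluded from the current account — financial account: foreign purchases of equities on the domestic stock exchange 340.2, increase in resident deposits held at foreign banks 102.8, borrowing by resident firms from foreign banks 190.4, foreign purchases of domestic corporate bonds 537.8; capital account: sale of embassy land to a foreign government 17.0.)

-866.6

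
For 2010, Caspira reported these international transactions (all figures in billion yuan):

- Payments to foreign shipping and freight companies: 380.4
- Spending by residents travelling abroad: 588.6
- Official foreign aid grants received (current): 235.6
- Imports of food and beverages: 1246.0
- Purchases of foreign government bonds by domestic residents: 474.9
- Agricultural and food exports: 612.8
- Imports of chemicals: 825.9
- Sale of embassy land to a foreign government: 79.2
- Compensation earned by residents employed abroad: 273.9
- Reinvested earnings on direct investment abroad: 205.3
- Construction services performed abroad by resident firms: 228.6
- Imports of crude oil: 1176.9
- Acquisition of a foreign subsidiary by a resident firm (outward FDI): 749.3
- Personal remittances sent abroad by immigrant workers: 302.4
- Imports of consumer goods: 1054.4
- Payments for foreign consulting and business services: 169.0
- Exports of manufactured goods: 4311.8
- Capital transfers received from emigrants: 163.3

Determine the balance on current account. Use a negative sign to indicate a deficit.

124.4

Goods: 612.8 - 1246.0 - 825.9 + 4311.8 - 1054.4 - 1176.9 = 621.4
Services: -169.0 + 228.6 - 380.4 - 588.6 = -909.4
Primary income: 273.9 + 205.3 = 479.2
Secondary income: 235.6 - 302.4 = -66.8
Current account = 621.4 + (-909.4) + 479.2 + (-66.8) = 124.4
(Excluded from the current account — financial account: purchases of foreign government bonds by domestic residents 474.9, acquisition of a foreign subsidiary by a resident firm (outward FDI) 749.3; capital account: sale of embassy land to a foreign government 79.2, capital transfers received from emigrants 163.3.)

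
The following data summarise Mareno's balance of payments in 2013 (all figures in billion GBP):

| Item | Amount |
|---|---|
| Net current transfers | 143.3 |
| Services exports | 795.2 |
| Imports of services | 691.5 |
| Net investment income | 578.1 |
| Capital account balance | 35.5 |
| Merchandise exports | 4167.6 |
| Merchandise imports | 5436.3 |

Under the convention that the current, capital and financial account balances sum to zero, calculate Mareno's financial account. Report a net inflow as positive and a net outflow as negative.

408.1

Goods balance = 4167.6 - 5436.3 = -1268.7
Services balance = 795.2 - 691.5 = 103.7
Trade balance (goods + services) = -1268.7 + 103.7 = -1165.0
Net primary income = 578.1
Net secondary income = 143.3
Current account = -1165.0 + 578.1 + 143.3 = -443.6
Financial account = -(-443.6 + 35.5) = 408.1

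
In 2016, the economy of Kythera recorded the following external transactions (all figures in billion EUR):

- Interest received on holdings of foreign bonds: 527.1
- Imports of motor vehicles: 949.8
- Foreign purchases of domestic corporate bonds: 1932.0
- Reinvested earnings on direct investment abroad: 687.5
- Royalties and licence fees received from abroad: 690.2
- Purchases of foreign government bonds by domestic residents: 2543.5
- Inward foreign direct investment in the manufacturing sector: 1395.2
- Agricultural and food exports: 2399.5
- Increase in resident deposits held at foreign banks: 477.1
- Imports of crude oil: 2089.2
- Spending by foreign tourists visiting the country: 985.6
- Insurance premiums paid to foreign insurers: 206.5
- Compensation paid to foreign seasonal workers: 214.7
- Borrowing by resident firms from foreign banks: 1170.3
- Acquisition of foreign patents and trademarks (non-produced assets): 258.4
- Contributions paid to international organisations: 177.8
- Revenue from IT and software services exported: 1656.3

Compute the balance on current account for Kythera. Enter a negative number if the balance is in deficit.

Goods: -2089.2 + 2399.5 - 949.8 = -639.5
Services: 1656.3 + 690.2 - 206.5 + 985.6 = 3125.6
Primary income: 527.1 + 687.5 - 214.7 = 999.9
Secondary income: -177.8
Current account = (-639.5) + 3125.6 + 999.9 + (-177.8) = 3308.2
(Excluded from the current account — financial account: foreign purchases of domestic corporate bonds 1932.0, purchases of foreign government bonds by domestic residents 2543.5, inward foreign direct investment in the manufacturing sector 1395.2, increase in resident deposits held at foreign banks 477.1, borrowing by resident firms from foreign banks 1170.3; capital account: acquisition of foreign patents and trademarks (non-produced assets) 258.4.)

3308.2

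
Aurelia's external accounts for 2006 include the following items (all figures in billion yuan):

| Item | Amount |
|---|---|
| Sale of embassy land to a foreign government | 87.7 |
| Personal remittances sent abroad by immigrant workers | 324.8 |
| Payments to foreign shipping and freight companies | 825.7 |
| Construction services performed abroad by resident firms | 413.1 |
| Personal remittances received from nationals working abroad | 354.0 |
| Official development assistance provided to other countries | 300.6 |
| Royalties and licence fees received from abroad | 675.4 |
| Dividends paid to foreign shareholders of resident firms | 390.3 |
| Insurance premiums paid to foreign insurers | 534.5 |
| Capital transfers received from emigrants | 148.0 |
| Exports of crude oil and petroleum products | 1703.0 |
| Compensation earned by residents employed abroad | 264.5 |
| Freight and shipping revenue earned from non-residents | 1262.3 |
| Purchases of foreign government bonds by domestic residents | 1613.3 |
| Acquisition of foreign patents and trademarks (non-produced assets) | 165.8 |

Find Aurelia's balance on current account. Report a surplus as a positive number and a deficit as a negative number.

Goods: 1703.0
Services: 1262.3 + 675.4 + 413.1 - 534.5 - 825.7 = 990.6
Primary income: -390.3 + 264.5 = -125.8
Secondary income: -324.8 + 354.0 - 300.6 = -271.4
Current account = 1703.0 + 990.6 + (-125.8) + (-271.4) = 2296.4
(Excluded from the current account — capital account: sale of embassy land to a foreign government 87.7, capital transfers received from emigrants 148.0, acquisition of foreign patents and trademarks (non-produced assets) 165.8; financial account: purchases of foreign government bonds by domestic residents 1613.3.)

2296.4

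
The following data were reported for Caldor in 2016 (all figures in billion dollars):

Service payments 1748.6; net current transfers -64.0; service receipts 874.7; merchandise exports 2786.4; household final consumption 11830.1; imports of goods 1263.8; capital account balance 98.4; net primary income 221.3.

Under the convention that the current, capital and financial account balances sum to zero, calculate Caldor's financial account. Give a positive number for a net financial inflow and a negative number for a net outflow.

Goods balance = 2786.4 - 1263.8 = 1522.6
Services balance = 874.7 - 1748.6 = -873.9
Trade balance (goods + services) = 1522.6 + (-873.9) = 648.7
Net primary income = 221.3
Net secondary income = -64.0
Current account = 648.7 + 221.3 + (-64.0) = 806.0
Financial account = -(806.0 + 98.4) = -904.4

-904.4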